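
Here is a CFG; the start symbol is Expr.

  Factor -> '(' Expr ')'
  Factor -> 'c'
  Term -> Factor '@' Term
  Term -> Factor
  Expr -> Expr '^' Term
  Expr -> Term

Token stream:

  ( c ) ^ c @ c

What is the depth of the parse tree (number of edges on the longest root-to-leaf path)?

[Expr [Expr [Term [Factor ( [Expr [Term [Factor c]]] )]]] ^ [Term [Factor c] @ [Term [Factor c]]]]

7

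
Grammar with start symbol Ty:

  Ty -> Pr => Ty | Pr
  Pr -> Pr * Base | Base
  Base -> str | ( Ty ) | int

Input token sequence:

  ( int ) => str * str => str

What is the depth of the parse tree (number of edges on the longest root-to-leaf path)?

6

[Ty [Pr [Base ( [Ty [Pr [Base int]]] )]] => [Ty [Pr [Pr [Base str]] * [Base str]] => [Ty [Pr [Base str]]]]]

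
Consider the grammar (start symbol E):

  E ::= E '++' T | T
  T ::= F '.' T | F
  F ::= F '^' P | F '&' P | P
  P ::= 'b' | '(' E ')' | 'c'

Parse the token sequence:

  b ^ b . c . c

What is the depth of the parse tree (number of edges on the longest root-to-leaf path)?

6

[E [T [F [F [P b]] ^ [P b]] . [T [F [P c]] . [T [F [P c]]]]]]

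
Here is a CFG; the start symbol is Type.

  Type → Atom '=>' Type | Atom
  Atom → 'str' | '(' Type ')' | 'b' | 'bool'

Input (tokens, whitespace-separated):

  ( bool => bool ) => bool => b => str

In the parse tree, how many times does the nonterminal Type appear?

6

[Type [Atom ( [Type [Atom bool] => [Type [Atom bool]]] )] => [Type [Atom bool] => [Type [Atom b] => [Type [Atom str]]]]]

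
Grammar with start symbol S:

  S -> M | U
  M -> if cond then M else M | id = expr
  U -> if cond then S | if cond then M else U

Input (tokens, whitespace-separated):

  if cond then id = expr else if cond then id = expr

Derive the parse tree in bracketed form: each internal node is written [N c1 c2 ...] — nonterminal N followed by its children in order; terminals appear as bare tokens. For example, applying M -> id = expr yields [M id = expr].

S
U
if cond then M else U
if cond then id = expr else U
if cond then id = expr else if cond then S
if cond then id = expr else if cond then M
if cond then id = expr else if cond then id = expr

[S [U if cond then [M id = expr] else [U if cond then [S [M id = expr]]]]]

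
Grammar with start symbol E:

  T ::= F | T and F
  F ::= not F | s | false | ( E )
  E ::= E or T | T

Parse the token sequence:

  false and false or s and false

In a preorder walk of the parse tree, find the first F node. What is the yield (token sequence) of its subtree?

false

[E [E [T [T [F false]] and [F false]]] or [T [T [F s]] and [F false]]]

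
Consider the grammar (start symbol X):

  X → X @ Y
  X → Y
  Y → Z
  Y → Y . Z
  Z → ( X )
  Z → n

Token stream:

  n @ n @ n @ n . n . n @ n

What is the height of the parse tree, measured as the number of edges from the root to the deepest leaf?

[X [X [X [X [X [Y [Z n]]] @ [Y [Z n]]] @ [Y [Z n]]] @ [Y [Y [Y [Z n]] . [Z n]] . [Z n]]] @ [Y [Z n]]]

7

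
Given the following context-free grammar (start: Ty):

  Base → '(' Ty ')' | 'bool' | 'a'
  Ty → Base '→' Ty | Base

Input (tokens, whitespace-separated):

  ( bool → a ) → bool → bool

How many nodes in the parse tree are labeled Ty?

[Ty [Base ( [Ty [Base bool] → [Ty [Base a]]] )] → [Ty [Base bool] → [Ty [Base bool]]]]

5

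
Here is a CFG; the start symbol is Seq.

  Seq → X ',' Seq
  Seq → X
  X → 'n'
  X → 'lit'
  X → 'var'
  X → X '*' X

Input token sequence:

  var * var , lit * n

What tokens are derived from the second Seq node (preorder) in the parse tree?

lit * n

[Seq [X [X var] * [X var]] , [Seq [X [X lit] * [X n]]]]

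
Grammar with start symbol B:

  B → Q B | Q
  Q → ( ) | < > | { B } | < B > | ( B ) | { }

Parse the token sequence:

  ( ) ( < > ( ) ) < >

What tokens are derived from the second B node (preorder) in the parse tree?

( < > ( ) ) < >

[B [Q ( )] [B [Q ( [B [Q < >] [B [Q ( )]]] )] [B [Q < >]]]]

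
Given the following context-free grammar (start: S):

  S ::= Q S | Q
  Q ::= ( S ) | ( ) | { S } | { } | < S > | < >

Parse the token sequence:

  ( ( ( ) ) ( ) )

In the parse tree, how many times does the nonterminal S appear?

4

[S [Q ( [S [Q ( [S [Q ( )]] )] [S [Q ( )]]] )]]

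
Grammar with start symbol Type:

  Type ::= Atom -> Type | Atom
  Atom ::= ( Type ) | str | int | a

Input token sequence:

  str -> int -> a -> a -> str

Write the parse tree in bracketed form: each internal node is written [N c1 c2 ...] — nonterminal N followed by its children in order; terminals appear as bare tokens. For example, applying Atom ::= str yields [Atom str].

[Type [Atom str] -> [Type [Atom int] -> [Type [Atom a] -> [Type [Atom a] -> [Type [Atom str]]]]]]

Type
Atom -> Type
str -> Type
str -> Atom -> Type
str -> int -> Type
str -> int -> Atom -> Type
str -> int -> a -> Type
str -> int -> a -> Atom -> Type
str -> int -> a -> a -> Type
str -> int -> a -> a -> Atom
str -> int -> a -> a -> str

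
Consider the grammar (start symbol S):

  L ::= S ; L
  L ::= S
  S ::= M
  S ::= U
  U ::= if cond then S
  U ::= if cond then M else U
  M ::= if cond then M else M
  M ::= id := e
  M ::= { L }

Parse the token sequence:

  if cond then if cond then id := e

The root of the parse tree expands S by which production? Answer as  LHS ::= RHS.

S ::= U

[S [U if cond then [S [U if cond then [S [M id := e]]]]]]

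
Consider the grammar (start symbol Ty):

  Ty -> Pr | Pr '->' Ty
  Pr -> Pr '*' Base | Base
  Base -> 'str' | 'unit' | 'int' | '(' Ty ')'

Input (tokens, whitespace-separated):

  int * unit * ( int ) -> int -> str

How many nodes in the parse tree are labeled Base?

6

[Ty [Pr [Pr [Pr [Base int]] * [Base unit]] * [Base ( [Ty [Pr [Base int]]] )]] -> [Ty [Pr [Base int]] -> [Ty [Pr [Base str]]]]]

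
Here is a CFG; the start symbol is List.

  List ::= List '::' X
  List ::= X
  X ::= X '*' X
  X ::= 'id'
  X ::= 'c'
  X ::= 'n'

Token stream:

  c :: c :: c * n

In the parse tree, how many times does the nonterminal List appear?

[List [List [List [X c]] :: [X c]] :: [X [X c] * [X n]]]

3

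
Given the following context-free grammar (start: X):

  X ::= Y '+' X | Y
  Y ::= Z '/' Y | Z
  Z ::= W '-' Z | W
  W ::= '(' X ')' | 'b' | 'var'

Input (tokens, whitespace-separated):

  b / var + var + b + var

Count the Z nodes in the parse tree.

[X [Y [Z [W b]] / [Y [Z [W var]]]] + [X [Y [Z [W var]]] + [X [Y [Z [W b]]] + [X [Y [Z [W var]]]]]]]

5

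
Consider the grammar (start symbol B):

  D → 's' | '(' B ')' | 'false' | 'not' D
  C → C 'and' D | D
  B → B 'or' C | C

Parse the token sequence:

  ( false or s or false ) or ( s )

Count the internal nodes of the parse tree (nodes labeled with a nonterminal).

18

[B [B [C [D ( [B [B [B [C [D false]]] or [C [D s]]] or [C [D false]]] )]]] or [C [D ( [B [C [D s]]] )]]]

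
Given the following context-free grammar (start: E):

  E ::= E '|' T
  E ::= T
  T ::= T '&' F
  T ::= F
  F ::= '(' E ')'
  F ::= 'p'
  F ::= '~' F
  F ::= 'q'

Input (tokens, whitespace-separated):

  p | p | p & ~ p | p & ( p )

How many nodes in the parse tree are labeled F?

[E [E [E [E [T [F p]]] | [T [F p]]] | [T [T [F p]] & [F ~ [F p]]]] | [T [T [F p]] & [F ( [E [T [F p]]] )]]]

8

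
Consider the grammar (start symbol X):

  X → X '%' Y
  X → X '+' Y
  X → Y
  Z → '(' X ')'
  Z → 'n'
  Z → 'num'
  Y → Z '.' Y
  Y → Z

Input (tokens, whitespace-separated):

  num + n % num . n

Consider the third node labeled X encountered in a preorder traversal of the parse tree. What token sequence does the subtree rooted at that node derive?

[X [X [X [Y [Z num]]] + [Y [Z n]]] % [Y [Z num] . [Y [Z n]]]]

num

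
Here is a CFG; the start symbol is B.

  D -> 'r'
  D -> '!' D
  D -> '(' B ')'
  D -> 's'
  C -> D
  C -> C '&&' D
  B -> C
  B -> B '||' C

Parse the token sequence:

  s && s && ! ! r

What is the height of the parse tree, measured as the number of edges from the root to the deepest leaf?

[B [C [C [C [D s]] && [D s]] && [D ! [D ! [D r]]]]]

5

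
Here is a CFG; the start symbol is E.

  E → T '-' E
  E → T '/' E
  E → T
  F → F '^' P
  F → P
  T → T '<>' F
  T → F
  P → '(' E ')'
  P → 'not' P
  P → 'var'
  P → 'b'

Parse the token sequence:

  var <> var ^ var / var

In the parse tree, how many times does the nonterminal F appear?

[E [T [T [F [P var]]] <> [F [F [P var]] ^ [P var]]] / [E [T [F [P var]]]]]

4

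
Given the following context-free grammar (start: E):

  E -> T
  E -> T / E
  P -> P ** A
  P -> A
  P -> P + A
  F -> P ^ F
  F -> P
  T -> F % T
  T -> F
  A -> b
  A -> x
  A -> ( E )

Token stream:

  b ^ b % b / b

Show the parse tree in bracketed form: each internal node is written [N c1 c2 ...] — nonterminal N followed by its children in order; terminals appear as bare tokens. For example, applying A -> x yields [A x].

E
T / E
F % T / E
P ^ F % T / E
A ^ F % T / E
b ^ F % T / E
b ^ P % T / E
b ^ A % T / E
b ^ b % T / E
b ^ b % F / E
b ^ b % P / E
b ^ b % A / E
b ^ b % b / E
b ^ b % b / T
b ^ b % b / F
b ^ b % b / P
b ^ b % b / A
b ^ b % b / b

[E [T [F [P [A b]] ^ [F [P [A b]]]] % [T [F [P [A b]]]]] / [E [T [F [P [A b]]]]]]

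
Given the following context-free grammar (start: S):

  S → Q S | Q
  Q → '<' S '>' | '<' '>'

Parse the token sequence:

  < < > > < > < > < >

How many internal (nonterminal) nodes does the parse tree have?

10

[S [Q < [S [Q < >]] >] [S [Q < >] [S [Q < >] [S [Q < >]]]]]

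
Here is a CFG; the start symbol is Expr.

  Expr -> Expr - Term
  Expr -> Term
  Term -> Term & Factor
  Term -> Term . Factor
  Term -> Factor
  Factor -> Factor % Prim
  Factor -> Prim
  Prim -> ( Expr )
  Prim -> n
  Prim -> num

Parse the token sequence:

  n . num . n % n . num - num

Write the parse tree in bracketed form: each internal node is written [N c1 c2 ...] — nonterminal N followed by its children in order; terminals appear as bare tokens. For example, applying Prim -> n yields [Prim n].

Expr
Expr - Term
Term - Term
Term . Factor - Term
Term . Factor . Factor - Term
Term . Factor . Factor . Factor - Term
Factor . Factor . Factor . Factor - Term
Prim . Factor . Factor . Factor - Term
n . Factor . Factor . Factor - Term
n . Prim . Factor . Factor - Term
n . num . Factor . Factor - Term
n . num . Factor % Prim . Factor - Term
n . num . Prim % Prim . Factor - Term
n . num . n % Prim . Factor - Term
n . num . n % n . Factor - Term
n . num . n % n . Prim - Term
n . num . n % n . num - Term
n . num . n % n . num - Factor
n . num . n % n . num - Prim
n . num . n % n . num - num

[Expr [Expr [Term [Term [Term [Term [Factor [Prim n]]] . [Factor [Prim num]]] . [Factor [Factor [Prim n]] % [Prim n]]] . [Factor [Prim num]]]] - [Term [Factor [Prim num]]]]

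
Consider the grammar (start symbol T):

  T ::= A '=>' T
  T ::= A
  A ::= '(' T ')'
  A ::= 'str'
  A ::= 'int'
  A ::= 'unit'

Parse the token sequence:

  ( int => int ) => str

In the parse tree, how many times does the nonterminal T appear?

4

[T [A ( [T [A int] => [T [A int]]] )] => [T [A str]]]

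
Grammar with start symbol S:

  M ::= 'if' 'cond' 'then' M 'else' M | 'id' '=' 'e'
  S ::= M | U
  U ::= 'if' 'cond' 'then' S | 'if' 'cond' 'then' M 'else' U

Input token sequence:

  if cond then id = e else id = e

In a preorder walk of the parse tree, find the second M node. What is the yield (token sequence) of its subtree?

[S [M if cond then [M id = e] else [M id = e]]]

id = e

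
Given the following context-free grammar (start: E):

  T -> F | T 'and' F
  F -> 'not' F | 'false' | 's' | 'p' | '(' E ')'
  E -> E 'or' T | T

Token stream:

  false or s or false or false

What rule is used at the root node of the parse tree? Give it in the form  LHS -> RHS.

E -> E 'or' T

[E [E [E [E [T [F false]]] or [T [F s]]] or [T [F false]]] or [T [F false]]]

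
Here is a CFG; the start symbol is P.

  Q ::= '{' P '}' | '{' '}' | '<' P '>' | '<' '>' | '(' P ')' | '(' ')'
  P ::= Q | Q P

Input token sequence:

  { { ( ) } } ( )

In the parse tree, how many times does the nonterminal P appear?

4

[P [Q { [P [Q { [P [Q ( )]] }]] }] [P [Q ( )]]]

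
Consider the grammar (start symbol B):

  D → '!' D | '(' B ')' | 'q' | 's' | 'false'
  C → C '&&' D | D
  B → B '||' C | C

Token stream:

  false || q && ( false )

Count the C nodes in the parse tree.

4

[B [B [C [D false]]] || [C [C [D q]] && [D ( [B [C [D false]]] )]]]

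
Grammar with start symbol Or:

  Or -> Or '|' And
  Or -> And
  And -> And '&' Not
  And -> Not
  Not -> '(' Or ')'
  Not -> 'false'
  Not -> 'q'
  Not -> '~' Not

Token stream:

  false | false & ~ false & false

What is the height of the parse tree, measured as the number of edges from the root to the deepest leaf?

[Or [Or [And [Not false]]] | [And [And [And [Not false]] & [Not ~ [Not false]]] & [Not false]]]

5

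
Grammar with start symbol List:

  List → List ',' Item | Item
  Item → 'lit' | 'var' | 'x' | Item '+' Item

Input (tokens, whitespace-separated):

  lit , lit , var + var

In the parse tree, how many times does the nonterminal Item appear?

[List [List [List [Item lit]] , [Item lit]] , [Item [Item var] + [Item var]]]

5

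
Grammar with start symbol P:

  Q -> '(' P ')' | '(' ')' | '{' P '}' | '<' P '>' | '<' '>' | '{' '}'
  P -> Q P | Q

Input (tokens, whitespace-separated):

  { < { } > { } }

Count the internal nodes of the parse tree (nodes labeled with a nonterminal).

[P [Q { [P [Q < [P [Q { }]] >] [P [Q { }]]] }]]

8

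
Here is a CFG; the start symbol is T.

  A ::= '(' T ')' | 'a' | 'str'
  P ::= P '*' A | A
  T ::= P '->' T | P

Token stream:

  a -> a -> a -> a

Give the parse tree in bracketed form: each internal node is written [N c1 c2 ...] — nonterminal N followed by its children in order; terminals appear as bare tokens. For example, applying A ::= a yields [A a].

T
P -> T
A -> T
a -> T
a -> P -> T
a -> A -> T
a -> a -> T
a -> a -> P -> T
a -> a -> A -> T
a -> a -> a -> T
a -> a -> a -> P
a -> a -> a -> A
a -> a -> a -> a

[T [P [A a]] -> [T [P [A a]] -> [T [P [A a]] -> [T [P [A a]]]]]]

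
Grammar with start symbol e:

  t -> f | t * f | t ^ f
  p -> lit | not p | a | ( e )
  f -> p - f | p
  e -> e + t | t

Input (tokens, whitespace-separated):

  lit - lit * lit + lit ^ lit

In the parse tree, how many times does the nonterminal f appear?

[e [e [t [t [f [p lit] - [f [p lit]]]] * [f [p lit]]]] + [t [t [f [p lit]]] ^ [f [p lit]]]]

5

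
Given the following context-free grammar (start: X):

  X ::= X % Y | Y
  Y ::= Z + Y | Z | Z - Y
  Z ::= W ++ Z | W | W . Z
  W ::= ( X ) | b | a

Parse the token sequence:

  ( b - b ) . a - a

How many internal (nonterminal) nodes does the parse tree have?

[X [Y [Z [W ( [X [Y [Z [W b]] - [Y [Z [W b]]]]] )] . [Z [W a]]] - [Y [Z [W a]]]]]

16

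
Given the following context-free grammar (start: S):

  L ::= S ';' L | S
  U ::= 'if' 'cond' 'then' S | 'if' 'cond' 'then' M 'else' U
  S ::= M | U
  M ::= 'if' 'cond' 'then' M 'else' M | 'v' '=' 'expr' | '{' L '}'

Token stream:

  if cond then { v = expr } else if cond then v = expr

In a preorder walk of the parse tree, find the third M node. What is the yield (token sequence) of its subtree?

v = expr

[S [U if cond then [M { [L [S [M v = expr]]] }] else [U if cond then [S [M v = expr]]]]]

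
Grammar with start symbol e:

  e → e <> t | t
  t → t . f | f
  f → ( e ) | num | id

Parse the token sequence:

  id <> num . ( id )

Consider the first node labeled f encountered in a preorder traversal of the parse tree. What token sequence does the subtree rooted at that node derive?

id

[e [e [t [f id]]] <> [t [t [f num]] . [f ( [e [t [f id]]] )]]]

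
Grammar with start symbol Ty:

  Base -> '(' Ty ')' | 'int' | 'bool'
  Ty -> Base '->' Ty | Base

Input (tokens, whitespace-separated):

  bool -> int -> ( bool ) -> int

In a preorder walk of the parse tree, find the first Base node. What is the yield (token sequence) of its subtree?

[Ty [Base bool] -> [Ty [Base int] -> [Ty [Base ( [Ty [Base bool]] )] -> [Ty [Base int]]]]]

bool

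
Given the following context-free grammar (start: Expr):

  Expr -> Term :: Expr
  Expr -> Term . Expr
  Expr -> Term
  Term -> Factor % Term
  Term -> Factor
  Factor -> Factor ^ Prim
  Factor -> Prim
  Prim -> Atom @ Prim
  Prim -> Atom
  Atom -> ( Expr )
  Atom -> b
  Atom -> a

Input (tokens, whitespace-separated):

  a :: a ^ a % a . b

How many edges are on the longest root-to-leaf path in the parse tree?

7

[Expr [Term [Factor [Prim [Atom a]]]] :: [Expr [Term [Factor [Factor [Prim [Atom a]]] ^ [Prim [Atom a]]] % [Term [Factor [Prim [Atom a]]]]] . [Expr [Term [Factor [Prim [Atom b]]]]]]]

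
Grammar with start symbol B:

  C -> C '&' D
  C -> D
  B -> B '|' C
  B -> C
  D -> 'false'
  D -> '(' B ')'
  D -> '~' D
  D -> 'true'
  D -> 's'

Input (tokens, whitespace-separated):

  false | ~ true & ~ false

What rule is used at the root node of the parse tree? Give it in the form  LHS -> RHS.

B -> B '|' C

[B [B [C [D false]]] | [C [C [D ~ [D true]]] & [D ~ [D false]]]]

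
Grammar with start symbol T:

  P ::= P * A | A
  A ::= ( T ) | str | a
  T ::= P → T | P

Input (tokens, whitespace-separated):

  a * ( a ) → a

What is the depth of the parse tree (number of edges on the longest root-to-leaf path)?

[T [P [P [A a]] * [A ( [T [P [A a]]] )]] → [T [P [A a]]]]

6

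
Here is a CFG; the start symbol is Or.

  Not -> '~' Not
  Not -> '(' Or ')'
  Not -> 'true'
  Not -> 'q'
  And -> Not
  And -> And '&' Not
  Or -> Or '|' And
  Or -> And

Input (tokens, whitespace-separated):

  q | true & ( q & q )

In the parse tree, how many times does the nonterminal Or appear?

3

[Or [Or [And [Not q]]] | [And [And [Not true]] & [Not ( [Or [And [And [Not q]] & [Not q]]] )]]]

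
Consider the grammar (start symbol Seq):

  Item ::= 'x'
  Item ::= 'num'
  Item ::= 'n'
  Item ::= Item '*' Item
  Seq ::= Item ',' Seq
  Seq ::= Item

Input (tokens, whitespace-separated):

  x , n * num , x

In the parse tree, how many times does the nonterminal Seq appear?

[Seq [Item x] , [Seq [Item [Item n] * [Item num]] , [Seq [Item x]]]]

3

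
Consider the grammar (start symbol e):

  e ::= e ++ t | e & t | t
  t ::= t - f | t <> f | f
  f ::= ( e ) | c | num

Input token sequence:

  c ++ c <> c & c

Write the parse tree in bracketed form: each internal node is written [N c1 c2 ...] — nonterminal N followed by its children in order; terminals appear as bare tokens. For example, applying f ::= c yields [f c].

[e [e [e [t [f c]]] ++ [t [t [f c]] <> [f c]]] & [t [f c]]]

e
e & t
e ++ t & t
t ++ t & t
f ++ t & t
c ++ t & t
c ++ t <> f & t
c ++ f <> f & t
c ++ c <> f & t
c ++ c <> c & t
c ++ c <> c & f
c ++ c <> c & c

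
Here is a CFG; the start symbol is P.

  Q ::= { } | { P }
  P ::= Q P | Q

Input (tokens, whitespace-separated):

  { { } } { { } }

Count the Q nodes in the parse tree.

4

[P [Q { [P [Q { }]] }] [P [Q { [P [Q { }]] }]]]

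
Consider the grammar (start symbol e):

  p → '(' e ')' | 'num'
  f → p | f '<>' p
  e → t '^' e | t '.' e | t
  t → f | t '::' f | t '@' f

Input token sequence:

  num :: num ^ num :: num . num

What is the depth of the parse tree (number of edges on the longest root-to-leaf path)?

[e [t [t [f [p num]]] :: [f [p num]]] ^ [e [t [t [f [p num]]] :: [f [p num]]] . [e [t [f [p num]]]]]]

6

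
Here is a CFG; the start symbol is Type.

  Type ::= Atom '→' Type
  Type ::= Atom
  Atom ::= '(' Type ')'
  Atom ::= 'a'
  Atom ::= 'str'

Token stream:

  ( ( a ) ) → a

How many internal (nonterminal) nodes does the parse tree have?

8

[Type [Atom ( [Type [Atom ( [Type [Atom a]] )]] )] → [Type [Atom a]]]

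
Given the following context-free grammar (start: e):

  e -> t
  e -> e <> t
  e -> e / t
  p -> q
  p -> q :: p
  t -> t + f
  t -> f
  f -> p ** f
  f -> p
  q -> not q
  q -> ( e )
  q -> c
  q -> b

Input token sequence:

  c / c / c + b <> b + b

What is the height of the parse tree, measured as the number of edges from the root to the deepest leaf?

[e [e [e [e [t [f [p [q c]]]]] / [t [f [p [q c]]]]] / [t [t [f [p [q c]]]] + [f [p [q b]]]]] <> [t [t [f [p [q b]]]] + [f [p [q b]]]]]

8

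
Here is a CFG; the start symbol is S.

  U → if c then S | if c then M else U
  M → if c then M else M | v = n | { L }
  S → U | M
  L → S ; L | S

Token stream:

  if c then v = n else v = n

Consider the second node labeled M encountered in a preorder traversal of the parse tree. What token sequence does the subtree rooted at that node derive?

v = n

[S [M if c then [M v = n] else [M v = n]]]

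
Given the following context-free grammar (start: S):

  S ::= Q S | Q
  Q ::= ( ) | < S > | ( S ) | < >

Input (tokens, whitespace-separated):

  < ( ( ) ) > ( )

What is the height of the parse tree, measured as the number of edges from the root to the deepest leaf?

[S [Q < [S [Q ( [S [Q ( )]] )]] >] [S [Q ( )]]]

6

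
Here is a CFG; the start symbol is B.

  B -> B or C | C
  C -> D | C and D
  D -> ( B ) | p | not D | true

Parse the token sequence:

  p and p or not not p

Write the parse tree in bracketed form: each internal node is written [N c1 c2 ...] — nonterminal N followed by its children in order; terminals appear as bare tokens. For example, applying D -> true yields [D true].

B
B or C
C or C
C and D or C
D and D or C
p and D or C
p and p or C
p and p or D
p and p or not D
p and p or not not D
p and p or not not p

[B [B [C [C [D p]] and [D p]]] or [C [D not [D not [D p]]]]]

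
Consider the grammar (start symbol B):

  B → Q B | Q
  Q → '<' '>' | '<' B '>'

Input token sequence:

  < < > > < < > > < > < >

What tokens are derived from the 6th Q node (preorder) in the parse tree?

[B [Q < [B [Q < >]] >] [B [Q < [B [Q < >]] >] [B [Q < >] [B [Q < >]]]]]

< >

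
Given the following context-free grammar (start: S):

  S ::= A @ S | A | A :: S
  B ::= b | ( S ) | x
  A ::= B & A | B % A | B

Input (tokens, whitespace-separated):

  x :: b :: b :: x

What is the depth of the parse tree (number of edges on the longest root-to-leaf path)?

6

[S [A [B x]] :: [S [A [B b]] :: [S [A [B b]] :: [S [A [B x]]]]]]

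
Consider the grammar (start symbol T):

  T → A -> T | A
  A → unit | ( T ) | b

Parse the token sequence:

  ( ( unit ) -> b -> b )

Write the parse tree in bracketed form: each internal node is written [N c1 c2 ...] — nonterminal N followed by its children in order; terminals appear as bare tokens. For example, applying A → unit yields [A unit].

T
A
( T )
( A -> T )
( ( T ) -> T )
( ( A ) -> T )
( ( unit ) -> T )
( ( unit ) -> A -> T )
( ( unit ) -> b -> T )
( ( unit ) -> b -> A )
( ( unit ) -> b -> b )

[T [A ( [T [A ( [T [A unit]] )] -> [T [A b] -> [T [A b]]]] )]]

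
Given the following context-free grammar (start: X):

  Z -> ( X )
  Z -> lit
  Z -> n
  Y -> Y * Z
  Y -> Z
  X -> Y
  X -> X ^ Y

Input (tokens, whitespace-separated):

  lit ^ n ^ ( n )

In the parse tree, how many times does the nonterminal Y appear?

4

[X [X [X [Y [Z lit]]] ^ [Y [Z n]]] ^ [Y [Z ( [X [Y [Z n]]] )]]]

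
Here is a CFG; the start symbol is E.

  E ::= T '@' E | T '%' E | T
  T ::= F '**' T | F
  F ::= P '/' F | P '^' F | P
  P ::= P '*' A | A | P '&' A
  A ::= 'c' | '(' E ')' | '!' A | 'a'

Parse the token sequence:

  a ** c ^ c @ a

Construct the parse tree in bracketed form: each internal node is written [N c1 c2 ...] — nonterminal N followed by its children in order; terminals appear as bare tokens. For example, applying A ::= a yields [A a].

E
T @ E
F ** T @ E
P ** T @ E
A ** T @ E
a ** T @ E
a ** F @ E
a ** P ^ F @ E
a ** A ^ F @ E
a ** c ^ F @ E
a ** c ^ P @ E
a ** c ^ A @ E
a ** c ^ c @ E
a ** c ^ c @ T
a ** c ^ c @ F
a ** c ^ c @ P
a ** c ^ c @ A
a ** c ^ c @ a

[E [T [F [P [A a]]] ** [T [F [P [A c]] ^ [F [P [A c]]]]]] @ [E [T [F [P [A a]]]]]]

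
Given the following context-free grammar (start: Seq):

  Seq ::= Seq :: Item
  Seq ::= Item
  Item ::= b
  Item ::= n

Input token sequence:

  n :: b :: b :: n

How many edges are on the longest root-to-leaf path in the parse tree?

5

[Seq [Seq [Seq [Seq [Item n]] :: [Item b]] :: [Item b]] :: [Item n]]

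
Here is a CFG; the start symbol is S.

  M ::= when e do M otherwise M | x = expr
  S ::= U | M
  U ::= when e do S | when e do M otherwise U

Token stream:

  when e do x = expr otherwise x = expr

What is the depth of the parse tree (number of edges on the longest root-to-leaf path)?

[S [M when e do [M x = expr] otherwise [M x = expr]]]

3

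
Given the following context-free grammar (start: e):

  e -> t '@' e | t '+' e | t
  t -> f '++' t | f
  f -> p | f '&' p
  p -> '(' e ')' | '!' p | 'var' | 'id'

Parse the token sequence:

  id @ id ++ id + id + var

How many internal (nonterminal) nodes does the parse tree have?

19

[e [t [f [p id]]] @ [e [t [f [p id]] ++ [t [f [p id]]]] + [e [t [f [p id]]] + [e [t [f [p var]]]]]]]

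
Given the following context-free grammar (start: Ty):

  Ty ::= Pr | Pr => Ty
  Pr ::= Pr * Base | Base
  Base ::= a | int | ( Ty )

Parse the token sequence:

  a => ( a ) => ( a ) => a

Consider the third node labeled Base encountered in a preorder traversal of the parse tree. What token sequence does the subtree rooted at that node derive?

a

[Ty [Pr [Base a]] => [Ty [Pr [Base ( [Ty [Pr [Base a]]] )]] => [Ty [Pr [Base ( [Ty [Pr [Base a]]] )]] => [Ty [Pr [Base a]]]]]]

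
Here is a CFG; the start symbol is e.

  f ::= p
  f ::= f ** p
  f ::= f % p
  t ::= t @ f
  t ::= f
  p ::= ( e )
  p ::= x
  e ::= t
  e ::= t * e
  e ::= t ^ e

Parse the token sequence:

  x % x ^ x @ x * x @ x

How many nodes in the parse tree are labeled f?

6

[e [t [f [f [p x]] % [p x]]] ^ [e [t [t [f [p x]]] @ [f [p x]]] * [e [t [t [f [p x]]] @ [f [p x]]]]]]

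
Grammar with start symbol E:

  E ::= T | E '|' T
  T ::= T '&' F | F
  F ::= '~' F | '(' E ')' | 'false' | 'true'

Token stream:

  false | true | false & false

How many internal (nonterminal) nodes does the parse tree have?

[E [E [E [T [F false]]] | [T [F true]]] | [T [T [F false]] & [F false]]]

11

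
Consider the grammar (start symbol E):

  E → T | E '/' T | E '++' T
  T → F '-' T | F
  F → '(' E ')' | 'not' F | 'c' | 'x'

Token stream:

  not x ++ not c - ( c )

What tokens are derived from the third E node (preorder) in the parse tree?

c

[E [E [T [F not [F x]]]] ++ [T [F not [F c]] - [T [F ( [E [T [F c]]] )]]]]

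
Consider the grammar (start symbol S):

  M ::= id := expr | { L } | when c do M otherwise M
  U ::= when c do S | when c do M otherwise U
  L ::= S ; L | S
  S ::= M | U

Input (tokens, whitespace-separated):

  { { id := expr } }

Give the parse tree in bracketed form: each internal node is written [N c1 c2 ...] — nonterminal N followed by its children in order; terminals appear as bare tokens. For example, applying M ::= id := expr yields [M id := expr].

S
M
{ L }
{ S }
{ M }
{ { L } }
{ { S } }
{ { M } }
{ { id := expr } }

[S [M { [L [S [M { [L [S [M id := expr]]] }]]] }]]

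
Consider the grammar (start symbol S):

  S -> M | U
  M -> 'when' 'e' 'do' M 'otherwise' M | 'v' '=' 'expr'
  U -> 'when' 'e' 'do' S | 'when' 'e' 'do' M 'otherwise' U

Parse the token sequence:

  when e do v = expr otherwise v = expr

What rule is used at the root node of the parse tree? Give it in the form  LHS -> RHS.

S -> M

[S [M when e do [M v = expr] otherwise [M v = expr]]]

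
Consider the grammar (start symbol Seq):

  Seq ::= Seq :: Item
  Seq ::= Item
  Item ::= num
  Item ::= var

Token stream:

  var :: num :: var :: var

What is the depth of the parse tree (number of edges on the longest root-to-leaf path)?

[Seq [Seq [Seq [Seq [Item var]] :: [Item num]] :: [Item var]] :: [Item var]]

5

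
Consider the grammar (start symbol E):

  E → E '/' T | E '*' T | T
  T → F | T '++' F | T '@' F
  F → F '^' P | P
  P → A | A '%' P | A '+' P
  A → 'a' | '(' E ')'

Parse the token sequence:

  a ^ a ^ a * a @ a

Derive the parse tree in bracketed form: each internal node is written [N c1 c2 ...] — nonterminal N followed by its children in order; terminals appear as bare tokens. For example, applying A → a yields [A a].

E
E * T
T * T
F * T
F ^ P * T
F ^ P ^ P * T
P ^ P ^ P * T
A ^ P ^ P * T
a ^ P ^ P * T
a ^ A ^ P * T
a ^ a ^ P * T
a ^ a ^ A * T
a ^ a ^ a * T
a ^ a ^ a * T @ F
a ^ a ^ a * F @ F
a ^ a ^ a * P @ F
a ^ a ^ a * A @ F
a ^ a ^ a * a @ F
a ^ a ^ a * a @ P
a ^ a ^ a * a @ A
a ^ a ^ a * a @ a

[E [E [T [F [F [F [P [A a]]] ^ [P [A a]]] ^ [P [A a]]]]] * [T [T [F [P [A a]]]] @ [F [P [A a]]]]]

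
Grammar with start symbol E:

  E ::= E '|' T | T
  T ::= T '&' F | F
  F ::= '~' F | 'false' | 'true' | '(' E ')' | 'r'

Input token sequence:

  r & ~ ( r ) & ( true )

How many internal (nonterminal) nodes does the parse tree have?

14

[E [T [T [T [F r]] & [F ~ [F ( [E [T [F r]]] )]]] & [F ( [E [T [F true]]] )]]]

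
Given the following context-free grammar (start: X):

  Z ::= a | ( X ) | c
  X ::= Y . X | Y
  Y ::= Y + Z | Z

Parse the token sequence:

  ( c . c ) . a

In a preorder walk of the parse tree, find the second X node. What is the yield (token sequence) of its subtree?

c . c

[X [Y [Z ( [X [Y [Z c]] . [X [Y [Z c]]]] )]] . [X [Y [Z a]]]]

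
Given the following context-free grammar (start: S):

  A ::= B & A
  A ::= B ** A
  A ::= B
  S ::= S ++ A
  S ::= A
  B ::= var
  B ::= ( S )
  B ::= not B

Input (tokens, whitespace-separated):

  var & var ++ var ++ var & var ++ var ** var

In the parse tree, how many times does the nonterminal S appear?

4

[S [S [S [S [A [B var] & [A [B var]]]] ++ [A [B var]]] ++ [A [B var] & [A [B var]]]] ++ [A [B var] ** [A [B var]]]]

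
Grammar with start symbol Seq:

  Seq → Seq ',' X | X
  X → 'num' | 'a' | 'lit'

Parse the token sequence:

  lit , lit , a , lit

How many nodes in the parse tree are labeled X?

[Seq [Seq [Seq [Seq [X lit]] , [X lit]] , [X a]] , [X lit]]

4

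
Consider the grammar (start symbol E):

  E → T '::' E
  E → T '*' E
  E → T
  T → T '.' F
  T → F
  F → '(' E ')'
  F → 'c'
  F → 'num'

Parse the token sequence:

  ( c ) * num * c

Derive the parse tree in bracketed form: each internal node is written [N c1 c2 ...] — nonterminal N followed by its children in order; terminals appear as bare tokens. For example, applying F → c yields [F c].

[E [T [F ( [E [T [F c]]] )]] * [E [T [F num]] * [E [T [F c]]]]]

E
T * E
F * E
( E ) * E
( T ) * E
( F ) * E
( c ) * E
( c ) * T * E
( c ) * F * E
( c ) * num * E
( c ) * num * T
( c ) * num * F
( c ) * num * c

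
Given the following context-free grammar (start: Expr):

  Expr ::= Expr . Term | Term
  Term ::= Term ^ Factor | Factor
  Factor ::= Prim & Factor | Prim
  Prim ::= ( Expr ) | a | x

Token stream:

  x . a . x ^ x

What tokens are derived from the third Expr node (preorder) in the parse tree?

x

[Expr [Expr [Expr [Term [Factor [Prim x]]]] . [Term [Factor [Prim a]]]] . [Term [Term [Factor [Prim x]]] ^ [Factor [Prim x]]]]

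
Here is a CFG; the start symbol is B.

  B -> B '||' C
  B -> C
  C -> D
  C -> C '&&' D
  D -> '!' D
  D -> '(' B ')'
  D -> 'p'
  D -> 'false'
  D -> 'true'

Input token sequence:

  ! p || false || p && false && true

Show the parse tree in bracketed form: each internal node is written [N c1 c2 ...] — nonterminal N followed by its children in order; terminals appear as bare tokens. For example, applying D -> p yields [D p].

B
B || C
B || C || C
C || C || C
D || C || C
! D || C || C
! p || C || C
! p || D || C
! p || false || C
! p || false || C && D
! p || false || C && D && D
! p || false || D && D && D
! p || false || p && D && D
! p || false || p && false && D
! p || false || p && false && true

[B [B [B [C [D ! [D p]]]] || [C [D false]]] || [C [C [C [D p]] && [D false]] && [D true]]]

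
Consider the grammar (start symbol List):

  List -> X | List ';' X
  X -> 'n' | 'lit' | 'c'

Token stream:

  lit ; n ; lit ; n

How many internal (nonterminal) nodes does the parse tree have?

8

[List [List [List [List [X lit]] ; [X n]] ; [X lit]] ; [X n]]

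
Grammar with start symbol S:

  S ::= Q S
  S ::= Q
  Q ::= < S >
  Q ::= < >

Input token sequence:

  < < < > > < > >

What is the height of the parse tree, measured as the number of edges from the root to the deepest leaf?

6

[S [Q < [S [Q < [S [Q < >]] >] [S [Q < >]]] >]]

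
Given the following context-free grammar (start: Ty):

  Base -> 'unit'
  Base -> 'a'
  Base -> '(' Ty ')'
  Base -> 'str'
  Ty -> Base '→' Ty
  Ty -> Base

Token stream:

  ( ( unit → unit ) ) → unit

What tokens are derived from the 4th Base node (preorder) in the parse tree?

[Ty [Base ( [Ty [Base ( [Ty [Base unit] → [Ty [Base unit]]] )]] )] → [Ty [Base unit]]]

unit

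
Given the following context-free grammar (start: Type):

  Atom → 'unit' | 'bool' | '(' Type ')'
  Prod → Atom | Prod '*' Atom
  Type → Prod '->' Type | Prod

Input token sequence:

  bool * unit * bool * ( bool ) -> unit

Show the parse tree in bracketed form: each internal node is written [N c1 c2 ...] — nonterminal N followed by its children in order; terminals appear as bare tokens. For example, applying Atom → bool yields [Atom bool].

Type
Prod -> Type
Prod * Atom -> Type
Prod * Atom * Atom -> Type
Prod * Atom * Atom * Atom -> Type
Atom * Atom * Atom * Atom -> Type
bool * Atom * Atom * Atom -> Type
bool * unit * Atom * Atom -> Type
bool * unit * bool * Atom -> Type
bool * unit * bool * ( Type ) -> Type
bool * unit * bool * ( Prod ) -> Type
bool * unit * bool * ( Atom ) -> Type
bool * unit * bool * ( bool ) -> Type
bool * unit * bool * ( bool ) -> Prod
bool * unit * bool * ( bool ) -> Atom
bool * unit * bool * ( bool ) -> unit

[Type [Prod [Prod [Prod [Prod [Atom bool]] * [Atom unit]] * [Atom bool]] * [Atom ( [Type [Prod [Atom bool]]] )]] -> [Type [Prod [Atom unit]]]]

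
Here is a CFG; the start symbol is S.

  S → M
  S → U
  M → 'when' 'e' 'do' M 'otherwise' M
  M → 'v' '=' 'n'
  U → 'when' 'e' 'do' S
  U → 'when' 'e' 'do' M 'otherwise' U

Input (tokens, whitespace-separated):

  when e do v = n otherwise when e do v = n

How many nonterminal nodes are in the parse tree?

[S [U when e do [M v = n] otherwise [U when e do [S [M v = n]]]]]

6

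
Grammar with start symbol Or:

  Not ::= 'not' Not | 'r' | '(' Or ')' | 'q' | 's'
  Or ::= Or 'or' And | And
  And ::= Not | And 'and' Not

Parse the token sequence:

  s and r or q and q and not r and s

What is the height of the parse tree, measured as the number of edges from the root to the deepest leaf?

6

[Or [Or [And [And [Not s]] and [Not r]]] or [And [And [And [And [Not q]] and [Not q]] and [Not not [Not r]]] and [Not s]]]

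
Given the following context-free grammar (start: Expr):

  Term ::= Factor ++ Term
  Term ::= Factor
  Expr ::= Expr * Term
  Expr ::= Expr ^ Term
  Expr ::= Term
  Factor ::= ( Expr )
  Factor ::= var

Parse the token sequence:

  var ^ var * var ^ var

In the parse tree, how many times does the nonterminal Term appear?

[Expr [Expr [Expr [Expr [Term [Factor var]]] ^ [Term [Factor var]]] * [Term [Factor var]]] ^ [Term [Factor var]]]

4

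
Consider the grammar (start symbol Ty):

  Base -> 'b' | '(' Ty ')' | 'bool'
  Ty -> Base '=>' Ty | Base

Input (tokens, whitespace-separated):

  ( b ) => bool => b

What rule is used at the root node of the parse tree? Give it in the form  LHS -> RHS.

[Ty [Base ( [Ty [Base b]] )] => [Ty [Base bool] => [Ty [Base b]]]]

Ty -> Base '=>' Ty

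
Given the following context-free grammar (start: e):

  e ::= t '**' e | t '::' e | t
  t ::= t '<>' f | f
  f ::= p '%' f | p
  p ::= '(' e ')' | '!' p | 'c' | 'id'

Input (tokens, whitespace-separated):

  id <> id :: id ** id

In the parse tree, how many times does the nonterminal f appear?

[e [t [t [f [p id]]] <> [f [p id]]] :: [e [t [f [p id]]] ** [e [t [f [p id]]]]]]

4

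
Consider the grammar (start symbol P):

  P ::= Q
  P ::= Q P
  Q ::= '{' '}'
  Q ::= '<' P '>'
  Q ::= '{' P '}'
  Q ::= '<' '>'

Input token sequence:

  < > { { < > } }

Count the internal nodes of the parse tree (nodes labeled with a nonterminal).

[P [Q < >] [P [Q { [P [Q { [P [Q < >]] }]] }]]]

8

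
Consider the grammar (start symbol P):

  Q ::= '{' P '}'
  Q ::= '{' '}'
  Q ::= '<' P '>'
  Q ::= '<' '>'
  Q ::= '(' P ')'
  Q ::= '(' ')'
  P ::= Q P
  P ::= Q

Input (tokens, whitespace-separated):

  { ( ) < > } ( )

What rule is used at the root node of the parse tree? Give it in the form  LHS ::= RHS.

[P [Q { [P [Q ( )] [P [Q < >]]] }] [P [Q ( )]]]

P ::= Q P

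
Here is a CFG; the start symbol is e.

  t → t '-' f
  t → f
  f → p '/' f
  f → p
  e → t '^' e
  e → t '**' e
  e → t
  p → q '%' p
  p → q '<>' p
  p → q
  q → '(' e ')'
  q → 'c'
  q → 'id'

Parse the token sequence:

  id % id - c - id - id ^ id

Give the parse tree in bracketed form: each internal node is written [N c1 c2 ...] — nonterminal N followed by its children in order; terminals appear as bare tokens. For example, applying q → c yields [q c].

[e [t [t [t [t [f [p [q id] % [p [q id]]]]] - [f [p [q c]]]] - [f [p [q id]]]] - [f [p [q id]]]] ^ [e [t [f [p [q id]]]]]]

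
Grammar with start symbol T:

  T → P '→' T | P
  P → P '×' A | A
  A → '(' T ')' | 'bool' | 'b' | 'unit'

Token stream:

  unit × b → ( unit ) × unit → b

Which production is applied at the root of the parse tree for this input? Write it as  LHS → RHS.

[T [P [P [A unit]] × [A b]] → [T [P [P [A ( [T [P [A unit]]] )]] × [A unit]] → [T [P [A b]]]]]

T → P '→' T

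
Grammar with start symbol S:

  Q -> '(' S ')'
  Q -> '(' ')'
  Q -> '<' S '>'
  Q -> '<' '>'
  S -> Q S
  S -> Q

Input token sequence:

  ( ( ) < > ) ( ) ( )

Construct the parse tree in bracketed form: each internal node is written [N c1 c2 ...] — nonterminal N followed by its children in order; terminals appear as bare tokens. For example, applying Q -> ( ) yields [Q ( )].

[S [Q ( [S [Q ( )] [S [Q < >]]] )] [S [Q ( )] [S [Q ( )]]]]

S
Q S
( S ) S
( Q S ) S
( ( ) S ) S
( ( ) Q ) S
( ( ) < > ) S
( ( ) < > ) Q S
( ( ) < > ) ( ) S
( ( ) < > ) ( ) Q
( ( ) < > ) ( ) ( )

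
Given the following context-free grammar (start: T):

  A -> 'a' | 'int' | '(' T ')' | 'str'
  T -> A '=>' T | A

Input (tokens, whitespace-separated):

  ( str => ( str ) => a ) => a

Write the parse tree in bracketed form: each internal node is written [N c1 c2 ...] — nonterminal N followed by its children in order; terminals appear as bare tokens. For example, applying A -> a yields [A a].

[T [A ( [T [A str] => [T [A ( [T [A str]] )] => [T [A a]]]] )] => [T [A a]]]

T
A => T
( T ) => T
( A => T ) => T
( str => T ) => T
( str => A => T ) => T
( str => ( T ) => T ) => T
( str => ( A ) => T ) => T
( str => ( str ) => T ) => T
( str => ( str ) => A ) => T
( str => ( str ) => a ) => T
( str => ( str ) => a ) => A
( str => ( str ) => a ) => a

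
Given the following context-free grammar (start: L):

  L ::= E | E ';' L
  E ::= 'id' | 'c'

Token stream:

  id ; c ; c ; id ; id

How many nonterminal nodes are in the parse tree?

[L [E id] ; [L [E c] ; [L [E c] ; [L [E id] ; [L [E id]]]]]]

10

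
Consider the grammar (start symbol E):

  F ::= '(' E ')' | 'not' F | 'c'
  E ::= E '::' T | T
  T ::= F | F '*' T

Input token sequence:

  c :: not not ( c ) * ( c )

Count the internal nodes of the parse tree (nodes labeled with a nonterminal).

16

[E [E [T [F c]]] :: [T [F not [F not [F ( [E [T [F c]]] )]]] * [T [F ( [E [T [F c]]] )]]]]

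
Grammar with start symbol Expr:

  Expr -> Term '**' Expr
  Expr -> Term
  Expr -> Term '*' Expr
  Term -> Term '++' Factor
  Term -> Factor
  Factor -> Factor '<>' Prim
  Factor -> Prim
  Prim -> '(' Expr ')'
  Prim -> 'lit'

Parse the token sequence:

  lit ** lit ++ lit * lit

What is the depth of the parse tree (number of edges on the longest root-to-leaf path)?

[Expr [Term [Factor [Prim lit]]] ** [Expr [Term [Term [Factor [Prim lit]]] ++ [Factor [Prim lit]]] * [Expr [Term [Factor [Prim lit]]]]]]

6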